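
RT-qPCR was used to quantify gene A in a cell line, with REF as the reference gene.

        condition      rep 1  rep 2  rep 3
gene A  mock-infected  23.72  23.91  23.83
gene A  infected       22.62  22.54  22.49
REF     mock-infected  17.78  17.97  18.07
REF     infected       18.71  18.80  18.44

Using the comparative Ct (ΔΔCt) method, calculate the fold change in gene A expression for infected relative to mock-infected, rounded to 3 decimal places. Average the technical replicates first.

3.945

Mean Ct: gene A mock-infected 23.820; gene A infected 22.550; REF mock-infected 17.940; REF infected 18.650
ΔCt(mock-infected) = 23.820 − 17.940 = 5.880
ΔCt(infected) = 22.550 − 18.650 = 3.900
ΔΔCt = 3.900 − 5.880 = -1.980
Fold change = 2^(−(-1.980)) = 2^1.980 = 3.9449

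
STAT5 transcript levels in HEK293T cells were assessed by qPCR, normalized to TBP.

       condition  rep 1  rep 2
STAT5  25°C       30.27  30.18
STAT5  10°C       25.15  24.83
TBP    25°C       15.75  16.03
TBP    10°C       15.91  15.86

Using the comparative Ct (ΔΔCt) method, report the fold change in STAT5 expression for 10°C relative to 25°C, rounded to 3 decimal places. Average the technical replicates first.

37.531

Mean Ct: STAT5 25°C 30.225; STAT5 10°C 24.990; TBP 25°C 15.890; TBP 10°C 15.885
ΔCt(25°C) = 30.225 − 15.890 = 14.335
ΔCt(10°C) = 24.990 − 15.885 = 9.105
ΔΔCt = 9.105 − 14.335 = -5.230
Fold change = 2^(−(-5.230)) = 2^5.230 = 37.5307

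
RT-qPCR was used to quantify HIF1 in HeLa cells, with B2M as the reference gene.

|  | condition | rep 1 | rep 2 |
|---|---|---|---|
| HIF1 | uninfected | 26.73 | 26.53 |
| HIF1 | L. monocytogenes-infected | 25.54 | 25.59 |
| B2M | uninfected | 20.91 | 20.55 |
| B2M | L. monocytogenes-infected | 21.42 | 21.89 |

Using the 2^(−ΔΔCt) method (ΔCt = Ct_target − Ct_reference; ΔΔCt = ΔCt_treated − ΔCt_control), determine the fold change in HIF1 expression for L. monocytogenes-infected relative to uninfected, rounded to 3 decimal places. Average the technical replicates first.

Mean Ct: HIF1 uninfected 26.630; HIF1 L. monocytogenes-infected 25.565; B2M uninfected 20.730; B2M L. monocytogenes-infected 21.655
ΔCt(uninfected) = 26.630 − 20.730 = 5.900
ΔCt(L. monocytogenes-infected) = 25.565 − 21.655 = 3.910
ΔΔCt = 3.910 − 5.900 = -1.990
Fold change = 2^(−(-1.990)) = 2^1.990 = 3.9724

3.972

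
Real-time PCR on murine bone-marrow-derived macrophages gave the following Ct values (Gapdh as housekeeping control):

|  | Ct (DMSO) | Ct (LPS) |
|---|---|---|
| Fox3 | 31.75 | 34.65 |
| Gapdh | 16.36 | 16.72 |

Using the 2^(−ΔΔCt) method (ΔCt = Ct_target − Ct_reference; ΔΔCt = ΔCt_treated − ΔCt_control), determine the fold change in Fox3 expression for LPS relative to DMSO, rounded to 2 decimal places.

0.17

ΔCt(DMSO) = 31.750 − 16.360 = 15.390
ΔCt(LPS) = 34.650 − 16.720 = 17.930
ΔΔCt = 17.930 − 15.390 = 2.540
Fold change = 2^(−2.540) = 0.172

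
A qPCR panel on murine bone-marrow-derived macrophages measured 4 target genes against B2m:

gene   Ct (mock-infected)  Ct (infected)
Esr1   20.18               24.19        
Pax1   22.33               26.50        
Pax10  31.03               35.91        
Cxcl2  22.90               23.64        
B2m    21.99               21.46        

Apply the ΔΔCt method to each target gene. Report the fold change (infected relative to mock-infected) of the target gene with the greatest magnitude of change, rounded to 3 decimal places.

0.024

Esr1: ΔΔCt = (24.19−21.46) − (20.18−21.99) = 2.73 − (-1.81) = 4.54; fold change = 2^-4.54 = 0.043
Pax1: ΔΔCt = (26.50−21.46) − (22.33−21.99) = 5.04 − 0.34 = 4.70; fold change = 2^-4.70 = 0.038
Pax10: ΔΔCt = (35.91−21.46) − (31.03−21.99) = 14.45 − 9.04 = 5.41; fold change = 2^-5.41 = 0.024
Cxcl2: ΔΔCt = (23.64−21.46) − (22.90−21.99) = 2.18 − 0.91 = 1.27; fold change = 2^-1.27 = 0.415
Pax10 has the largest |ΔΔCt| = 5.41.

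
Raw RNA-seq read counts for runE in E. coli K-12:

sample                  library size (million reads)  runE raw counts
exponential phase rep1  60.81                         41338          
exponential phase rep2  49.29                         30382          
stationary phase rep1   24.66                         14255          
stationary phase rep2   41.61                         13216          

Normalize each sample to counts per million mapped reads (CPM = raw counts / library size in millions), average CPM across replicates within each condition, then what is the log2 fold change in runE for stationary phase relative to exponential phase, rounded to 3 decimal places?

CPM(exponential phase rep1) = 41338 / 60.81 = 679.7895
CPM(exponential phase rep2) = 30382 / 49.29 = 616.3928
CPM(stationary phase rep1) = 14255 / 24.66 = 578.0616
CPM(stationary phase rep2) = 13216 / 41.61 = 317.6160
mean CPM(exponential phase) = 648.0911; mean CPM(stationary phase) = 447.8388
Fold change = 447.8388 / 648.0911 = 0.69101
log2(0.69101) = -0.5332

-0.533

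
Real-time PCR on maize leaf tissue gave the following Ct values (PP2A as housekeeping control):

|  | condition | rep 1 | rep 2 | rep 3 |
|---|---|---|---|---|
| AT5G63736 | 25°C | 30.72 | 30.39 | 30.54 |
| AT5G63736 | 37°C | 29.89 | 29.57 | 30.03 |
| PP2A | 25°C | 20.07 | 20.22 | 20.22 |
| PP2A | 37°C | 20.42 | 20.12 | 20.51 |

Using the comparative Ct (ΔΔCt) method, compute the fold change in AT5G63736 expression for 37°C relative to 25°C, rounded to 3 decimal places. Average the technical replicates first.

Mean Ct: AT5G63736 25°C 30.550; AT5G63736 37°C 29.830; PP2A 25°C 20.170; PP2A 37°C 20.350
ΔCt(25°C) = 30.550 − 20.170 = 10.380
ΔCt(37°C) = 29.830 − 20.350 = 9.480
ΔΔCt = 9.480 − 10.380 = -0.900
Fold change = 2^(−(-0.900)) = 2^0.900 = 1.8661

1.866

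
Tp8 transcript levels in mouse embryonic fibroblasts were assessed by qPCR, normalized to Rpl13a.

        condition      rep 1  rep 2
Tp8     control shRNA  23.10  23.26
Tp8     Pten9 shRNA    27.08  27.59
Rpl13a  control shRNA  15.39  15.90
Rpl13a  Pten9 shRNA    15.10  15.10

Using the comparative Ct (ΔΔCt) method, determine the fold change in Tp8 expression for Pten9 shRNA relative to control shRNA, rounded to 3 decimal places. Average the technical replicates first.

0.038

Mean Ct: Tp8 control shRNA 23.180; Tp8 Pten9 shRNA 27.335; Rpl13a control shRNA 15.645; Rpl13a Pten9 shRNA 15.100
ΔCt(control shRNA) = 23.180 − 15.645 = 7.535
ΔCt(Pten9 shRNA) = 27.335 − 15.100 = 12.235
ΔΔCt = 12.235 − 7.535 = 4.700
Fold change = 2^(−4.700) = 0.0385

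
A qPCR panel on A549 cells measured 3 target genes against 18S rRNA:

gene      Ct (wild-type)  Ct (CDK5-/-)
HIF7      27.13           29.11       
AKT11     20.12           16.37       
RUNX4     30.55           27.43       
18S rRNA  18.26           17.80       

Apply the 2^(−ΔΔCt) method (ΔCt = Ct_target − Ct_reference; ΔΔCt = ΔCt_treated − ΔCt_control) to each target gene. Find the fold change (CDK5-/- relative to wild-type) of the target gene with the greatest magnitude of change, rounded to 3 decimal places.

HIF7: ΔΔCt = (29.11−17.80) − (27.13−18.26) = 11.31 − 8.87 = 2.44; fold change = 2^-2.44 = 0.184
AKT11: ΔΔCt = (16.37−17.80) − (20.12−18.26) = -1.43 − 1.86 = -3.29; fold change = 2^3.29 = 9.781
RUNX4: ΔΔCt = (27.43−17.80) − (30.55−18.26) = 9.63 − 12.29 = -2.66; fold change = 2^2.66 = 6.320
AKT11 has the largest |ΔΔCt| = 3.29.

9.781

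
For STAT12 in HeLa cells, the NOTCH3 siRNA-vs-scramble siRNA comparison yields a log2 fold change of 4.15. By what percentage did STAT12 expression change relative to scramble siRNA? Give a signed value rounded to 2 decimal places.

1675.31%

Fold change = 2^(4.15) = 17.7531
Percent change = (FC − 1) × 100% = (17.7531 − 1) × 100 = 1675.31%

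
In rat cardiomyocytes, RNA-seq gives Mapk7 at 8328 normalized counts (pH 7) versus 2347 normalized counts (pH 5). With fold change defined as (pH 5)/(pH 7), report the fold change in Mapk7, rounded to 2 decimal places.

Fold change = 2347 / 8328 = 0.282
Mapk7 is downregulated.

0.28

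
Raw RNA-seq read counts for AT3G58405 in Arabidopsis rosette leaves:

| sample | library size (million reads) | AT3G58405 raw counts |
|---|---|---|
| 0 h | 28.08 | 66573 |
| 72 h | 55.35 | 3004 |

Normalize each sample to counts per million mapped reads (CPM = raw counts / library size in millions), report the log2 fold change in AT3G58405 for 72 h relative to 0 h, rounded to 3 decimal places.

CPM(0 h) = 66573 / 28.08 = 2370.8333
CPM(72 h) = 3004 / 55.35 = 54.2728
Fold change = 54.2728 / 2370.8333 = 0.02289
log2(0.02289) = -5.4490

-5.449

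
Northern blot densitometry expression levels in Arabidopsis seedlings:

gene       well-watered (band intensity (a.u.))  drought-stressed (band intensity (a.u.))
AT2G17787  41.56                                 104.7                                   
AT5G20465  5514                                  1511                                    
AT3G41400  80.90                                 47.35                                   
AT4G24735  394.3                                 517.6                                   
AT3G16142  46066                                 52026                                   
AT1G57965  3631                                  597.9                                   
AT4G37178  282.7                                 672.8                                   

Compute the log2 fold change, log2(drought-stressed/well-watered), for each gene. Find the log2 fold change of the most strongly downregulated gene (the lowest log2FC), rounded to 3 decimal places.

log2(104.7/41.56) = 1.333  (AT2G17787)
log2(1511/5514) = -1.868  (AT5G20465)
log2(47.35/80.90) = -0.773  (AT3G41400)
log2(517.6/394.3) = 0.393  (AT4G24735)
log2(52026/46066) = 0.176  (AT3G16142)
log2(597.9/3631) = -2.602  (AT1G57965)
log2(672.8/282.7) = 1.251  (AT4G37178)
AT1G57965 is most strongly downregulated.

-2.602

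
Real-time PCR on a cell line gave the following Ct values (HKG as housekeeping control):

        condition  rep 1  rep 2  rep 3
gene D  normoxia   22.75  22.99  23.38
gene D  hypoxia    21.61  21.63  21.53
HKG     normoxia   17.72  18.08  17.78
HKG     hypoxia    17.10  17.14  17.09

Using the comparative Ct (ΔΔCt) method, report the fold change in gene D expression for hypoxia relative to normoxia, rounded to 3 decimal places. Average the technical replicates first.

1.625

Mean Ct: gene D normoxia 23.040; gene D hypoxia 21.590; HKG normoxia 17.860; HKG hypoxia 17.110
ΔCt(normoxia) = 23.040 − 17.860 = 5.180
ΔCt(hypoxia) = 21.590 − 17.110 = 4.480
ΔΔCt = 4.480 − 5.180 = -0.700
Fold change = 2^(−(-0.700)) = 2^0.700 = 1.6245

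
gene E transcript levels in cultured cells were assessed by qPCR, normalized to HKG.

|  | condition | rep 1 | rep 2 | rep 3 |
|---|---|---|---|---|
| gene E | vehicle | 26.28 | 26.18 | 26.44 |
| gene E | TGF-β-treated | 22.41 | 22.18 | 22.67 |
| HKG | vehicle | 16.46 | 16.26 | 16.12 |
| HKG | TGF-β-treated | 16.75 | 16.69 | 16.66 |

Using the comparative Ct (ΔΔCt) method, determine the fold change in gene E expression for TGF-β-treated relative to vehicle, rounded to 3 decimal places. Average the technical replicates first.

19.698

Mean Ct: gene E vehicle 26.300; gene E TGF-β-treated 22.420; HKG vehicle 16.280; HKG TGF-β-treated 16.700
ΔCt(vehicle) = 26.300 − 16.280 = 10.020
ΔCt(TGF-β-treated) = 22.420 − 16.700 = 5.720
ΔΔCt = 5.720 − 10.020 = -4.300
Fold change = 2^(−(-4.300)) = 2^4.300 = 19.6983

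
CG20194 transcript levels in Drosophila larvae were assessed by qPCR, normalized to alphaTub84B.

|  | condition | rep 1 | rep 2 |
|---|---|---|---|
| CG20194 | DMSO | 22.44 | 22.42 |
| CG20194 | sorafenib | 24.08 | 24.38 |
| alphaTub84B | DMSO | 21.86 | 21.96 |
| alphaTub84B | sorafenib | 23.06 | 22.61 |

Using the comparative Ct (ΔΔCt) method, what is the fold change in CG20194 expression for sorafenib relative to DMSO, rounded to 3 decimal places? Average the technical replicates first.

Mean Ct: CG20194 DMSO 22.430; CG20194 sorafenib 24.230; alphaTub84B DMSO 21.910; alphaTub84B sorafenib 22.835
ΔCt(DMSO) = 22.430 − 21.910 = 0.520
ΔCt(sorafenib) = 24.230 − 22.835 = 1.395
ΔΔCt = 1.395 − 0.520 = 0.875
Fold change = 2^(−0.875) = 0.5453

0.545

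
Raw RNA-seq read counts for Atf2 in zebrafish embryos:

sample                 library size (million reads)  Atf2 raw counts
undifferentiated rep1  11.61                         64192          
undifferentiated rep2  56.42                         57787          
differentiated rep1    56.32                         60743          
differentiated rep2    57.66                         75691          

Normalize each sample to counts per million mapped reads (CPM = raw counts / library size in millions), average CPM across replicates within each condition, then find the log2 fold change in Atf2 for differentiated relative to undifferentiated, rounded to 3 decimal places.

-1.454

CPM(undifferentiated rep1) = 64192 / 11.61 = 5529.0267
CPM(undifferentiated rep2) = 57787 / 56.42 = 1024.2290
CPM(differentiated rep1) = 60743 / 56.32 = 1078.5334
CPM(differentiated rep2) = 75691 / 57.66 = 1312.7125
mean CPM(undifferentiated) = 3276.6278; mean CPM(differentiated) = 1195.6229
Fold change = 1195.6229 / 3276.6278 = 0.36489
log2(0.36489) = -1.4544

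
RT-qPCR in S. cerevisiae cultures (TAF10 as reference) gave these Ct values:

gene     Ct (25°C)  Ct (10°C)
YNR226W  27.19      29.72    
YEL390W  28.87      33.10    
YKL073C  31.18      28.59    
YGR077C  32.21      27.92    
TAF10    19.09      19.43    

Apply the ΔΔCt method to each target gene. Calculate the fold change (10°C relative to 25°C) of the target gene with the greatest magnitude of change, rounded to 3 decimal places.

YNR226W: ΔΔCt = (29.72−19.43) − (27.19−19.09) = 10.29 − 8.10 = 2.19; fold change = 2^-2.19 = 0.219
YEL390W: ΔΔCt = (33.10−19.43) − (28.87−19.09) = 13.67 − 9.78 = 3.89; fold change = 2^-3.89 = 0.067
YKL073C: ΔΔCt = (28.59−19.43) − (31.18−19.09) = 9.16 − 12.09 = -2.93; fold change = 2^2.93 = 7.621
YGR077C: ΔΔCt = (27.92−19.43) − (32.21−19.09) = 8.49 − 13.12 = -4.63; fold change = 2^4.63 = 24.761
YGR077C has the largest |ΔΔCt| = 4.63.

24.761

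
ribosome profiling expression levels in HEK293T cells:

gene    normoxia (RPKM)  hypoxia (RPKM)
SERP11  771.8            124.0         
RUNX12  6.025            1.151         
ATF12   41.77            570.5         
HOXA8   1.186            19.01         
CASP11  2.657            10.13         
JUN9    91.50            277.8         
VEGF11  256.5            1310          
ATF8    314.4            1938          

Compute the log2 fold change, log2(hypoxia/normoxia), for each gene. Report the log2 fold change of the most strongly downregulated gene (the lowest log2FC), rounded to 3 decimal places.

-2.638

log2(124.0/771.8) = -2.638  (SERP11)
log2(1.151/6.025) = -2.388  (RUNX12)
log2(570.5/41.77) = 3.772  (ATF12)
log2(19.01/1.186) = 4.003  (HOXA8)
log2(10.13/2.657) = 1.931  (CASP11)
log2(277.8/91.50) = 1.602  (JUN9)
log2(1310/256.5) = 2.353  (VEGF11)
log2(1938/314.4) = 2.624  (ATF8)
SERP11 is most strongly downregulated.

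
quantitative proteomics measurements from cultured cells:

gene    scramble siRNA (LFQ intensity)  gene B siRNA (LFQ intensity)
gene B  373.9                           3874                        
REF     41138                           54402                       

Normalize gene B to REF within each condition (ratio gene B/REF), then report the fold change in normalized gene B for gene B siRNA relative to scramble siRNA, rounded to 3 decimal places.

7.835

gene B/REF (scramble siRNA) = 373.9 / 41138 = 0.0090889
gene B/REF (gene B siRNA) = 3874 / 54402 = 0.071211
Fold change = 0.071211 / 0.0090889 = 7.8349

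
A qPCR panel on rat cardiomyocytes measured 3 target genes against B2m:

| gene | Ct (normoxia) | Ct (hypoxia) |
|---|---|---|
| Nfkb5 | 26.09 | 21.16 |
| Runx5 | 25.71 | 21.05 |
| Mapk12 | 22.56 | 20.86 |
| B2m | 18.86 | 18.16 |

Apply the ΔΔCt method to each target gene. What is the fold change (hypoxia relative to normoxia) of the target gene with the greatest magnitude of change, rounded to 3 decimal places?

Nfkb5: ΔΔCt = (21.16−18.16) − (26.09−18.86) = 3.00 − 7.23 = -4.23; fold change = 2^4.23 = 18.765
Runx5: ΔΔCt = (21.05−18.16) − (25.71−18.86) = 2.89 − 6.85 = -3.96; fold change = 2^3.96 = 15.562
Mapk12: ΔΔCt = (20.86−18.16) − (22.56−18.86) = 2.70 − 3.70 = -1.00; fold change = 2^1.00 = 2.000
Nfkb5 has the largest |ΔΔCt| = 4.23.

18.765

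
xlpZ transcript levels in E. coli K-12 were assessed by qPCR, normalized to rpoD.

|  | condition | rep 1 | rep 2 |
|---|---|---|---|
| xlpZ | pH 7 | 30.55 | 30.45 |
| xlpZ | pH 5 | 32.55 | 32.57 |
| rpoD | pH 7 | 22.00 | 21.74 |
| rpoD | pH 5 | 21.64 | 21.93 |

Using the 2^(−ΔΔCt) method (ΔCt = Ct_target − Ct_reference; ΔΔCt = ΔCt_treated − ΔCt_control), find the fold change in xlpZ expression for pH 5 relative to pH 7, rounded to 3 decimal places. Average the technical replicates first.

0.226

Mean Ct: xlpZ pH 7 30.500; xlpZ pH 5 32.560; rpoD pH 7 21.870; rpoD pH 5 21.785
ΔCt(pH 7) = 30.500 − 21.870 = 8.630
ΔCt(pH 5) = 32.560 − 21.785 = 10.775
ΔΔCt = 10.775 − 8.630 = 2.145
Fold change = 2^(−2.145) = 0.2261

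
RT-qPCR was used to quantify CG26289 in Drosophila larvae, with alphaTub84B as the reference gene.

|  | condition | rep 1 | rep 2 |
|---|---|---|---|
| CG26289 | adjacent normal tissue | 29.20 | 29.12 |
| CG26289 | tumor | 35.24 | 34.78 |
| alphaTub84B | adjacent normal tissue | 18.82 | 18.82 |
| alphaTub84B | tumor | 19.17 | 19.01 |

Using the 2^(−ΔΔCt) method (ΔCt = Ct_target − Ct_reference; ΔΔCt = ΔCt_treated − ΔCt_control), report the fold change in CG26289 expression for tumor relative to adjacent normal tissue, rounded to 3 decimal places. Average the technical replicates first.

0.021

Mean Ct: CG26289 adjacent normal tissue 29.160; CG26289 tumor 35.010; alphaTub84B adjacent normal tissue 18.820; alphaTub84B tumor 19.090
ΔCt(adjacent normal tissue) = 29.160 − 18.820 = 10.340
ΔCt(tumor) = 35.010 − 19.090 = 15.920
ΔΔCt = 15.920 − 10.340 = 5.580
Fold change = 2^(−5.580) = 0.0209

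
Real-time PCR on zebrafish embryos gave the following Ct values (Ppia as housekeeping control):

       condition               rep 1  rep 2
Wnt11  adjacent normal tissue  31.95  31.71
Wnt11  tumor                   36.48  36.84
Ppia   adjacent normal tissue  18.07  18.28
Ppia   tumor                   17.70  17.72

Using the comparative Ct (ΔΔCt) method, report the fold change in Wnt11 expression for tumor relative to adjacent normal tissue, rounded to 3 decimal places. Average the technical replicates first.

Mean Ct: Wnt11 adjacent normal tissue 31.830; Wnt11 tumor 36.660; Ppia adjacent normal tissue 18.175; Ppia tumor 17.710
ΔCt(adjacent normal tissue) = 31.830 − 18.175 = 13.655
ΔCt(tumor) = 36.660 − 17.710 = 18.950
ΔΔCt = 18.950 − 13.655 = 5.295
Fold change = 2^(−5.295) = 0.0255

0.025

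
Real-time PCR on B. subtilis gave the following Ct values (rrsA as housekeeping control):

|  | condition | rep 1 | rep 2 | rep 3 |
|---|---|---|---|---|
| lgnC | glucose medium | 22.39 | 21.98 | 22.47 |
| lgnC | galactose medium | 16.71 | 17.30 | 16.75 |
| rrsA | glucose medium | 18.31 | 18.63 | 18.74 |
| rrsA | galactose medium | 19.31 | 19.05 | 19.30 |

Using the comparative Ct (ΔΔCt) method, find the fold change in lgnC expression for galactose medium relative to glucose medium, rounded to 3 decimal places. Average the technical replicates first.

64.893

Mean Ct: lgnC glucose medium 22.280; lgnC galactose medium 16.920; rrsA glucose medium 18.560; rrsA galactose medium 19.220
ΔCt(glucose medium) = 22.280 − 18.560 = 3.720
ΔCt(galactose medium) = 16.920 − 19.220 = -2.300
ΔΔCt = -2.300 − 3.720 = -6.020
Fold change = 2^(−(-6.020)) = 2^6.020 = 64.8934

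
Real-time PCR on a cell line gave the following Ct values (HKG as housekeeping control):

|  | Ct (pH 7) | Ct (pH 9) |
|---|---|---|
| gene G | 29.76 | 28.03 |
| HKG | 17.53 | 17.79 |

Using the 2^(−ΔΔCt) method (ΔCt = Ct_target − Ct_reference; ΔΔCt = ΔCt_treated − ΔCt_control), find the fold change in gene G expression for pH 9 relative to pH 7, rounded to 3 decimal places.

3.972

ΔCt(pH 7) = 29.760 − 17.530 = 12.230
ΔCt(pH 9) = 28.030 − 17.790 = 10.240
ΔΔCt = 10.240 − 12.230 = -1.990
Fold change = 2^(−(-1.990)) = 2^1.990 = 3.9724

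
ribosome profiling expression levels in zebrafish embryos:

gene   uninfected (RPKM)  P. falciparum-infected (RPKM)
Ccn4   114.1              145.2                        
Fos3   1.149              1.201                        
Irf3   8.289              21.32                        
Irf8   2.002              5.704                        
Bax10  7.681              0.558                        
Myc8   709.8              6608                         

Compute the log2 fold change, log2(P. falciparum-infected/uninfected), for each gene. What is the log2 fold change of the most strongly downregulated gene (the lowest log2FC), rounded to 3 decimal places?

log2(145.2/114.1) = 0.348  (Ccn4)
log2(1.201/1.149) = 0.064  (Fos3)
log2(21.32/8.289) = 1.363  (Irf3)
log2(5.704/2.002) = 1.511  (Irf8)
log2(0.558/7.681) = -3.783  (Bax10)
log2(6608/709.8) = 3.219  (Myc8)
Bax10 is most strongly downregulated.

-3.783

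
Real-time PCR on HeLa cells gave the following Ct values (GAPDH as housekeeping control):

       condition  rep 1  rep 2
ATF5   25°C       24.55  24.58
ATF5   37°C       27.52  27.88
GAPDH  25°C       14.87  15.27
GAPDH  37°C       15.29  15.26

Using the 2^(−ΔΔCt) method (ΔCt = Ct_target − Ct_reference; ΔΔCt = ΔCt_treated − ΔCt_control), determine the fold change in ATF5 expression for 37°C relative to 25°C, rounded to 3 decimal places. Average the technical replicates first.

0.131

Mean Ct: ATF5 25°C 24.565; ATF5 37°C 27.700; GAPDH 25°C 15.070; GAPDH 37°C 15.275
ΔCt(25°C) = 24.565 − 15.070 = 9.495
ΔCt(37°C) = 27.700 − 15.275 = 12.425
ΔΔCt = 12.425 − 9.495 = 2.930
Fold change = 2^(−2.930) = 0.1312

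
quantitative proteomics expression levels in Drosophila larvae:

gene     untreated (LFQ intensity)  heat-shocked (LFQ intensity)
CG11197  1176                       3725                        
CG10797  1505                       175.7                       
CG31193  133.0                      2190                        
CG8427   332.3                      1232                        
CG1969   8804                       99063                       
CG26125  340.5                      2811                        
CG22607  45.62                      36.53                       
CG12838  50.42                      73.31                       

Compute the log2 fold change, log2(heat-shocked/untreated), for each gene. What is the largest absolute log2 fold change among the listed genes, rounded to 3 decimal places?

4.041

log2(3725/1176) = 1.663  (CG11197)
log2(175.7/1505) = -3.099  (CG10797)
log2(2190/133.0) = 4.041  (CG31193)
log2(1232/332.3) = 1.890  (CG8427)
log2(99063/8804) = 3.492  (CG1969)
log2(2811/340.5) = 3.045  (CG26125)
log2(36.53/45.62) = -0.321  (CG22607)
log2(73.31/50.42) = 0.540  (CG12838)
The largest magnitude belongs to CG31193.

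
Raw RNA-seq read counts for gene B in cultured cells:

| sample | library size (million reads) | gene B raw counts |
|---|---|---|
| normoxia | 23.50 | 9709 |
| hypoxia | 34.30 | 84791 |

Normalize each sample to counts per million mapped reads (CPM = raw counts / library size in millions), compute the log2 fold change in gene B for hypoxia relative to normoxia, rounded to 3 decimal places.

CPM(normoxia) = 9709 / 23.50 = 413.1489
CPM(hypoxia) = 84791 / 34.30 = 2472.0408
Fold change = 2472.0408 / 413.1489 = 5.98341
log2(5.98341) = 2.5810

2.581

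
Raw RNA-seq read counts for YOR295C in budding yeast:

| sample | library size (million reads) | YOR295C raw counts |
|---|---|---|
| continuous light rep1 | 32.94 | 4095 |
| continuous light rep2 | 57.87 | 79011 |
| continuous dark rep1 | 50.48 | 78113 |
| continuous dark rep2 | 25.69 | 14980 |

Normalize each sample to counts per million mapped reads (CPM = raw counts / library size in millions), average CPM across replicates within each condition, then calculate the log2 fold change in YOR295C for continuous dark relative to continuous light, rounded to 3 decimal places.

CPM(continuous light rep1) = 4095 / 32.94 = 124.3169
CPM(continuous light rep2) = 79011 / 57.87 = 1365.3188
CPM(continuous dark rep1) = 78113 / 50.48 = 1547.4049
CPM(continuous dark rep2) = 14980 / 25.69 = 583.1063
mean CPM(continuous light) = 744.8179; mean CPM(continuous dark) = 1065.2556
Fold change = 1065.2556 / 744.8179 = 1.43022
log2(1.43022) = 0.5162

0.516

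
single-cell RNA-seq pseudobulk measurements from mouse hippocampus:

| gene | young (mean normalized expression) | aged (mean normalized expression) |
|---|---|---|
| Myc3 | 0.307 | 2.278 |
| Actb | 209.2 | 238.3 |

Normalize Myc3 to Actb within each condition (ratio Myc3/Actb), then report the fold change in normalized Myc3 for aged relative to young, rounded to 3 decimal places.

6.514

Myc3/Actb (young) = 0.307 / 209.2 = 0.0014675
Myc3/Actb (aged) = 2.278 / 238.3 = 0.0095594
Fold change = 0.0095594 / 0.0014675 = 6.5141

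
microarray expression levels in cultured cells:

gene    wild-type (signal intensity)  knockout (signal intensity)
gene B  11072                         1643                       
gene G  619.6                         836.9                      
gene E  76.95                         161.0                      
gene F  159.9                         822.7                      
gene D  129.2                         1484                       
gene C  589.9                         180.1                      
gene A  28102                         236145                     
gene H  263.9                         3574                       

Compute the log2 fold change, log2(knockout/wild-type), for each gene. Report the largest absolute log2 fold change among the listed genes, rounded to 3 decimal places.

log2(1643/11072) = -2.753  (gene B)
log2(836.9/619.6) = 0.434  (gene G)
log2(161.0/76.95) = 1.065  (gene E)
log2(822.7/159.9) = 2.363  (gene F)
log2(1484/129.2) = 3.522  (gene D)
log2(180.1/589.9) = -1.712  (gene C)
log2(236145/28102) = 3.071  (gene A)
log2(3574/263.9) = 3.759  (gene H)
The largest magnitude belongs to gene H.

3.759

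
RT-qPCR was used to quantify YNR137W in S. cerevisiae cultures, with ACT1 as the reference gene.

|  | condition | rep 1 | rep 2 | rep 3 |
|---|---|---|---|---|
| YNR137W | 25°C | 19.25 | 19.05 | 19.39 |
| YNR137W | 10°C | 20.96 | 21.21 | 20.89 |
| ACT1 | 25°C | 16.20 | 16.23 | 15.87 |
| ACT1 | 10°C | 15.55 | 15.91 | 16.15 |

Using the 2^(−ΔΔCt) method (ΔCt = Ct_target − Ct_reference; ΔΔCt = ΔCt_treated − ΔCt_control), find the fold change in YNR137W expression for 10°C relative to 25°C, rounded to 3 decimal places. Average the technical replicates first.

Mean Ct: YNR137W 25°C 19.230; YNR137W 10°C 21.020; ACT1 25°C 16.100; ACT1 10°C 15.870
ΔCt(25°C) = 19.230 − 16.100 = 3.130
ΔCt(10°C) = 21.020 − 15.870 = 5.150
ΔΔCt = 5.150 − 3.130 = 2.020
Fold change = 2^(−2.020) = 0.2466

0.247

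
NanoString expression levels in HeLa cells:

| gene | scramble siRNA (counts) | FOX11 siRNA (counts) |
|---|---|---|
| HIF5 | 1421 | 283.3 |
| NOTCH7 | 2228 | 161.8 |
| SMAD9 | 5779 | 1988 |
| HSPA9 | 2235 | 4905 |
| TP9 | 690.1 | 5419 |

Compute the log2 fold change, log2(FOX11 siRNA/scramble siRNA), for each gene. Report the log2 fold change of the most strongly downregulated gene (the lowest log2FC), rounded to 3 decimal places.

log2(283.3/1421) = -2.327  (HIF5)
log2(161.8/2228) = -3.783  (NOTCH7)
log2(1988/5779) = -1.540  (SMAD9)
log2(4905/2235) = 1.134  (HSPA9)
log2(5419/690.1) = 2.973  (TP9)
NOTCH7 is most strongly downregulated.

-3.783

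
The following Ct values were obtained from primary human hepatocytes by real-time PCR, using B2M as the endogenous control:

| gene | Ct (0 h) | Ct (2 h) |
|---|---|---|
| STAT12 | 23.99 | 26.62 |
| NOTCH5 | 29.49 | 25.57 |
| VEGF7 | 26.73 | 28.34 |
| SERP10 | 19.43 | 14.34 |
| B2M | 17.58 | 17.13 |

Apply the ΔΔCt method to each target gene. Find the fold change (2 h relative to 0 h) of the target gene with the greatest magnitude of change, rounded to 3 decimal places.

24.933

STAT12: ΔΔCt = (26.62−17.13) − (23.99−17.58) = 9.49 − 6.41 = 3.08; fold change = 2^-3.08 = 0.118
NOTCH5: ΔΔCt = (25.57−17.13) − (29.49−17.58) = 8.44 − 11.91 = -3.47; fold change = 2^3.47 = 11.081
VEGF7: ΔΔCt = (28.34−17.13) − (26.73−17.58) = 11.21 − 9.15 = 2.06; fold change = 2^-2.06 = 0.240
SERP10: ΔΔCt = (14.34−17.13) − (19.43−17.58) = -2.79 − 1.85 = -4.64; fold change = 2^4.64 = 24.933
SERP10 has the largest |ΔΔCt| = 4.64.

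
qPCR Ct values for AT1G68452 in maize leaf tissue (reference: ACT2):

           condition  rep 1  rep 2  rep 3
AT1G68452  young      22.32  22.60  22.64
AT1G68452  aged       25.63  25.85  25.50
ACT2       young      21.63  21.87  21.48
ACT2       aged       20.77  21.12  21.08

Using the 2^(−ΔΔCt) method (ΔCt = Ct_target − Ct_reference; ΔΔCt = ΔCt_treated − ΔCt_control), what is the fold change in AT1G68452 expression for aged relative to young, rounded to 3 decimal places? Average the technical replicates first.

Mean Ct: AT1G68452 young 22.520; AT1G68452 aged 25.660; ACT2 young 21.660; ACT2 aged 20.990
ΔCt(young) = 22.520 − 21.660 = 0.860
ΔCt(aged) = 25.660 − 20.990 = 4.670
ΔΔCt = 4.670 − 0.860 = 3.810
Fold change = 2^(−3.810) = 0.0713

0.071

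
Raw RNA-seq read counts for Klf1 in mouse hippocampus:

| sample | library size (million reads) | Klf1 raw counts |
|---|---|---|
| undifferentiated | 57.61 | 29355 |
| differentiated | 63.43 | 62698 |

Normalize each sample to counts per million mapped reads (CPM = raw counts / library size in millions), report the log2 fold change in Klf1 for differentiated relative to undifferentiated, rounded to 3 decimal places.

CPM(undifferentiated) = 29355 / 57.61 = 509.5470
CPM(differentiated) = 62698 / 63.43 = 988.4597
Fold change = 988.4597 / 509.5470 = 1.93988
log2(1.93988) = 0.9560

0.956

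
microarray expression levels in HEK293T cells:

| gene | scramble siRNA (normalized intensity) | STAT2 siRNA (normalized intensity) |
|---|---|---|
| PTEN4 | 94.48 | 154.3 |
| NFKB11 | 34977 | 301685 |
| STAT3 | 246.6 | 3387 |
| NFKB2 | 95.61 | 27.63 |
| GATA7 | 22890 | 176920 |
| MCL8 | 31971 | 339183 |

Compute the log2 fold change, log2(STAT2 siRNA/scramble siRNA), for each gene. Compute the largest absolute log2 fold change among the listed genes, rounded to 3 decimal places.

3.780

log2(154.3/94.48) = 0.708  (PTEN4)
log2(301685/34977) = 3.109  (NFKB11)
log2(3387/246.6) = 3.780  (STAT3)
log2(27.63/95.61) = -1.791  (NFKB2)
log2(176920/22890) = 2.950  (GATA7)
log2(339183/31971) = 3.407  (MCL8)
The largest magnitude belongs to STAT3.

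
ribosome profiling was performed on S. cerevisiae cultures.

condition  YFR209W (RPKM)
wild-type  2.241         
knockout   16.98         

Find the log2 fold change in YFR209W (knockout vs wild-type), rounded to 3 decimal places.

Fold change = 16.98 / 2.241 = 7.5770
log2(7.5770) = 2.9216

2.922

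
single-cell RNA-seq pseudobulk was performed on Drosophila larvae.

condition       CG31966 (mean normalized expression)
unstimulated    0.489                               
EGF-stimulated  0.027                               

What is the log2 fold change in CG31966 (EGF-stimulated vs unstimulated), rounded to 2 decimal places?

Fold change = 0.027 / 0.489 = 0.0552
log2(0.0552) = -4.179

-4.18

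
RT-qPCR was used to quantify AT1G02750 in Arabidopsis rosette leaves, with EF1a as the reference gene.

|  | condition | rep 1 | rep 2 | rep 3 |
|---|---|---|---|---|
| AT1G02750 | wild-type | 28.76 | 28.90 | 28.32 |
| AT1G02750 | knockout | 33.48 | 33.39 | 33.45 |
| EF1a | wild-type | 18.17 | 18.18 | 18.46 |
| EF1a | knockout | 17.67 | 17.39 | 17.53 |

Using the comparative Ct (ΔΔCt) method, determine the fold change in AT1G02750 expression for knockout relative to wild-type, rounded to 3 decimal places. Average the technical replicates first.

Mean Ct: AT1G02750 wild-type 28.660; AT1G02750 knockout 33.440; EF1a wild-type 18.270; EF1a knockout 17.530
ΔCt(wild-type) = 28.660 − 18.270 = 10.390
ΔCt(knockout) = 33.440 − 17.530 = 15.910
ΔΔCt = 15.910 − 10.390 = 5.520
Fold change = 2^(−5.520) = 0.0218

0.022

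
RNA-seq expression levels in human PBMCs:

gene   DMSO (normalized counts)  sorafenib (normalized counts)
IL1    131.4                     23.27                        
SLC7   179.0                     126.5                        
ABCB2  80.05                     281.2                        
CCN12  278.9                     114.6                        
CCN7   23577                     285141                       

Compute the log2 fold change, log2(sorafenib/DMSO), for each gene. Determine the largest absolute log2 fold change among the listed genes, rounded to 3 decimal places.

log2(23.27/131.4) = -2.497  (IL1)
log2(126.5/179.0) = -0.501  (SLC7)
log2(281.2/80.05) = 1.813  (ABCB2)
log2(114.6/278.9) = -1.283  (CCN12)
log2(285141/23577) = 3.596  (CCN7)
The largest magnitude belongs to CCN7.

3.596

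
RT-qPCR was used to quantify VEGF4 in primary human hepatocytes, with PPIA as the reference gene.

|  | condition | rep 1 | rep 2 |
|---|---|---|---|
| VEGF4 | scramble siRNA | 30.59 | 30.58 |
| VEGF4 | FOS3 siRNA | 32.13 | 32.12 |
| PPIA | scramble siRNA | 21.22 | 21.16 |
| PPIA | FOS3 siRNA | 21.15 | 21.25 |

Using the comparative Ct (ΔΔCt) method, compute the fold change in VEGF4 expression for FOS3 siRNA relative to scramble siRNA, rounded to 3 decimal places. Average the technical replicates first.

0.346

Mean Ct: VEGF4 scramble siRNA 30.585; VEGF4 FOS3 siRNA 32.125; PPIA scramble siRNA 21.190; PPIA FOS3 siRNA 21.200
ΔCt(scramble siRNA) = 30.585 − 21.190 = 9.395
ΔCt(FOS3 siRNA) = 32.125 − 21.200 = 10.925
ΔΔCt = 10.925 − 9.395 = 1.530
Fold change = 2^(−1.530) = 0.3463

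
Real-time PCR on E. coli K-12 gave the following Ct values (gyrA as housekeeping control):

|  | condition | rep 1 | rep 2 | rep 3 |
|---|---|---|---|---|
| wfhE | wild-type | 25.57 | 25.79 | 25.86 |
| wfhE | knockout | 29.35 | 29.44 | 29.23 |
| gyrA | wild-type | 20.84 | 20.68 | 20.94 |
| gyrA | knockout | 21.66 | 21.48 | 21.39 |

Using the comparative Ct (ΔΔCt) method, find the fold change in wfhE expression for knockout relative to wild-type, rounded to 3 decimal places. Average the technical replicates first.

0.133

Mean Ct: wfhE wild-type 25.740; wfhE knockout 29.340; gyrA wild-type 20.820; gyrA knockout 21.510
ΔCt(wild-type) = 25.740 − 20.820 = 4.920
ΔCt(knockout) = 29.340 − 21.510 = 7.830
ΔΔCt = 7.830 − 4.920 = 2.910
Fold change = 2^(−2.910) = 0.1330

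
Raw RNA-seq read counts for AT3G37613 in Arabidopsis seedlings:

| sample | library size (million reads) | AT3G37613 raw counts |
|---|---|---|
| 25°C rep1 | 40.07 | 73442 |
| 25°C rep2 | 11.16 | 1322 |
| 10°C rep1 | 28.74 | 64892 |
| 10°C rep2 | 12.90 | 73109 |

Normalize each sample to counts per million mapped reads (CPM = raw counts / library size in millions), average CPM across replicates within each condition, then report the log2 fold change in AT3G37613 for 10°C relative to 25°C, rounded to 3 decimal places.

2.022

CPM(25°C rep1) = 73442 / 40.07 = 1832.8425
CPM(25°C rep2) = 1322 / 11.16 = 118.4588
CPM(10°C rep1) = 64892 / 28.74 = 2257.8984
CPM(10°C rep2) = 73109 / 12.90 = 5667.3643
mean CPM(25°C) = 975.6507; mean CPM(10°C) = 3962.6314
Fold change = 3962.6314 / 975.6507 = 4.06153
log2(4.06153) = 2.0220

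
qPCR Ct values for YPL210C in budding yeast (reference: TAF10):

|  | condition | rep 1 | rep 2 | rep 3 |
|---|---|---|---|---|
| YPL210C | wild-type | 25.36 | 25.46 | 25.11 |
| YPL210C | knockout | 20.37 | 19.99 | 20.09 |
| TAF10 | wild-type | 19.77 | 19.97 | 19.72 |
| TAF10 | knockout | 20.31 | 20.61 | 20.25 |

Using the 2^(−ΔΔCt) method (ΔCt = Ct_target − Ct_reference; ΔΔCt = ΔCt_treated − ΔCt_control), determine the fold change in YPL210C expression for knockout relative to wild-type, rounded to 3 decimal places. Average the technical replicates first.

53.076

Mean Ct: YPL210C wild-type 25.310; YPL210C knockout 20.150; TAF10 wild-type 19.820; TAF10 knockout 20.390
ΔCt(wild-type) = 25.310 − 19.820 = 5.490
ΔCt(knockout) = 20.150 − 20.390 = -0.240
ΔΔCt = -0.240 − 5.490 = -5.730
Fold change = 2^(−(-5.730)) = 2^5.730 = 53.0765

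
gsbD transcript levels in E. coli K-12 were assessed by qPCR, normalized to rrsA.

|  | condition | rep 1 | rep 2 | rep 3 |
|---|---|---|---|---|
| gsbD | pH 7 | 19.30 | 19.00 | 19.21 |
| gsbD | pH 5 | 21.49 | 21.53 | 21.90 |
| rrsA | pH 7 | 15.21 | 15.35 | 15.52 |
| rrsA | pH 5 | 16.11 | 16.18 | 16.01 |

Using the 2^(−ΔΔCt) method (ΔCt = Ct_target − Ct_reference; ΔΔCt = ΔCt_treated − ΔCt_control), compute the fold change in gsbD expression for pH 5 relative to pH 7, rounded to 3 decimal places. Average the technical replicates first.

0.301

Mean Ct: gsbD pH 7 19.170; gsbD pH 5 21.640; rrsA pH 7 15.360; rrsA pH 5 16.100
ΔCt(pH 7) = 19.170 − 15.360 = 3.810
ΔCt(pH 5) = 21.640 − 16.100 = 5.540
ΔΔCt = 5.540 − 3.810 = 1.730
Fold change = 2^(−1.730) = 0.3015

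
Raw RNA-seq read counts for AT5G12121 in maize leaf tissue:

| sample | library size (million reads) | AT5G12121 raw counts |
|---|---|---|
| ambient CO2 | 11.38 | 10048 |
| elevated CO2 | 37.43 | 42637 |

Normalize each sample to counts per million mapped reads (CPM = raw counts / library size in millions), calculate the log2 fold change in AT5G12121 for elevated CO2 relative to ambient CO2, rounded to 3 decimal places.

0.368

CPM(ambient CO2) = 10048 / 11.38 = 882.9525
CPM(elevated CO2) = 42637 / 37.43 = 1139.1130
Fold change = 1139.1130 / 882.9525 = 1.29012
log2(1.29012) = 0.3675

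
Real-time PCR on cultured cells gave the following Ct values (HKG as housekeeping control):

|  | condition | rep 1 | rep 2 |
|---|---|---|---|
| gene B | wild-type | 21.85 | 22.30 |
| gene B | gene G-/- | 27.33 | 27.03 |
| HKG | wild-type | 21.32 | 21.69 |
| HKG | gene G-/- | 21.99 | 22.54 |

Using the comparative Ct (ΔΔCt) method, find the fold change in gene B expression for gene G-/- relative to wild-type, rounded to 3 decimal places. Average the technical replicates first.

0.049

Mean Ct: gene B wild-type 22.075; gene B gene G-/- 27.180; HKG wild-type 21.505; HKG gene G-/- 22.265
ΔCt(wild-type) = 22.075 − 21.505 = 0.570
ΔCt(gene G-/-) = 27.180 − 22.265 = 4.915
ΔΔCt = 4.915 − 0.570 = 4.345
Fold change = 2^(−4.345) = 0.0492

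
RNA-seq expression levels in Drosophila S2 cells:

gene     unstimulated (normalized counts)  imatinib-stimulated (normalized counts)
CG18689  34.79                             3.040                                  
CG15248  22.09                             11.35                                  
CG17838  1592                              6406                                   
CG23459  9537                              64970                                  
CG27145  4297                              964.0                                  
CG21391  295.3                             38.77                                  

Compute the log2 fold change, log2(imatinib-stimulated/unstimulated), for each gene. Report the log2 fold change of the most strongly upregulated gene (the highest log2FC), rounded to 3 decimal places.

log2(3.040/34.79) = -3.517  (CG18689)
log2(11.35/22.09) = -0.961  (CG15248)
log2(6406/1592) = 2.009  (CG17838)
log2(64970/9537) = 2.768  (CG23459)
log2(964.0/4297) = -2.156  (CG27145)
log2(38.77/295.3) = -2.929  (CG21391)
CG23459 is most strongly upregulated.

2.768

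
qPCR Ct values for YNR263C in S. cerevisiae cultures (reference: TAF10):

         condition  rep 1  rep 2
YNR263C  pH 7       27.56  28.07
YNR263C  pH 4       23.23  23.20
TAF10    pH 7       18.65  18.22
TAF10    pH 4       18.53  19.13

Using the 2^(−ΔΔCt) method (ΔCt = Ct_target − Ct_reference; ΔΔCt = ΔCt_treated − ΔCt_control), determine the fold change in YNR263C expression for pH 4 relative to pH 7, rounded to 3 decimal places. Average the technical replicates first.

Mean Ct: YNR263C pH 7 27.815; YNR263C pH 4 23.215; TAF10 pH 7 18.435; TAF10 pH 4 18.830
ΔCt(pH 7) = 27.815 − 18.435 = 9.380
ΔCt(pH 4) = 23.215 − 18.830 = 4.385
ΔΔCt = 4.385 − 9.380 = -4.995
Fold change = 2^(−(-4.995)) = 2^4.995 = 31.8893

31.889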